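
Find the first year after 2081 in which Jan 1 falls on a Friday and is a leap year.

2112

Jan 1 advances by 2 weekdays after a leap year and by 1 after a common year.
2081: Jan 1 is Wednesday.
2082: Thursday
2083: Friday
2084: Saturday (leap)
2085: Monday
2086: Tuesday
2087: Wednesday
2088: Thursday (leap)
2089: Saturday
2090: Sunday
2091: Monday
2092: Tuesday (leap)
2093: Thursday
2094: Friday
2095: Saturday
2096: Sunday (leap)
2097: Tuesday
2098: Wednesday
2099: Thursday
2100: Friday
2101: Saturday
2102: Sunday
2103: Monday
2104: Tuesday (leap)
2105: Thursday
2106: Friday
2107: Saturday
2108: Sunday (leap)
2109: Tuesday
2110: Wednesday
2111: Thursday
2112: Friday (leap)
2112 begins on a Friday and is a leap year.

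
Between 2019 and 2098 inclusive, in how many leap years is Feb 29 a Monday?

Leap years in 2019–2098: 20 of them.
Feb 29 weekday advances by 5 (mod 7) from one leap year to the next four years later (or differs when a century non-leap intervenes).
Leap-day weekdays: 2020:Sat 2024:Thu 2028:Tue 2032:Sun 2036:Fri 2040:Wed 2044:Mon✓ 2048:Sat 2052:Thu 2056:Tue 2060:Sun 2064:Fri 2068:Wed 2072:Mon✓ 2076:Sat 2080:Thu 2084:Tue 2088:Sun 2092:Fri 2096:Wed
Monday: 2044, 2072 → 2.

2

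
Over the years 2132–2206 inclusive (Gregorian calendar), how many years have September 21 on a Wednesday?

11

Track September 21's weekday year by year (advancing +1, or +2 across a Feb 29):
  2132: Sun  2133: Mon (+1)  2134: Tue (+1)  2135: Wed (+1) ✓  2136: Fri (+2)
  2137: Sat (+1)  2138: Sun (+1)  2139: Mon (+1)  2140: Wed (+2) ✓  2141: Thu (+1)
  2142: Fri (+1)  2143: Sat (+1)  2144: Mon (+2)  2145: Tue (+1)  … (47 more years) …
  2193: Sat (+1)  2194: Sun (+1)  2195: Mon (+1)  2196: Wed (+2) ✓  2197: Thu (+1)
  2198: Fri (+1)  2199: Sat (+1)  2200: Sun (+1)  2201: Mon (+1)  2202: Tue (+1)
  2203: Wed (+1) ✓  2204: Fri (+2)  2205: Sat (+1)  2206: Sun (+1)
Wednesday years: 2135, 2140, 2146, 2157, 2163, 2168, 2174, 2185, 2191, 2196, 2203 — 11 in total.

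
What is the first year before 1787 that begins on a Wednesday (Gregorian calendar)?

1783

Jan 1 advances by 2 weekdays after a leap year and by 1 after a common year.
1787: Jan 1 is Monday.
1786: Sunday
1785: Saturday
1784: Thursday (leap)
1783: Wednesday
1783 begins on a Wednesday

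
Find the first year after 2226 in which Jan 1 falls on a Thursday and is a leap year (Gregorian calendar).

2252

Jan 1 advances by 2 weekdays after a leap year and by 1 after a common year.
2226: Jan 1 is Sunday.
2227: Monday
2228: Tuesday (leap)
2229: Thursday
2230: Friday
2231: Saturday
2232: Sunday (leap)
2233: Tuesday
2234: Wednesday
2235: Thursday
2236: Friday (leap)
2237: Sunday
2238: Monday
2239: Tuesday
2240: Wednesday (leap)
2241: Friday
2242: Saturday
2243: Sunday
2244: Monday (leap)
2245: Wednesday
2246: Thursday
2247: Friday
2248: Saturday (leap)
2249: Monday
2250: Tuesday
2251: Wednesday
2252: Thursday (leap)
2252 begins on a Thursday and is a leap year.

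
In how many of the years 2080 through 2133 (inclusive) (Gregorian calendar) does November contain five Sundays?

17

November has 30 days; it has five Sundays when Sunday falls among the first (month-length − 28) days — i.e. when November 1 is one of Sunday/Saturday.
November 1 by year: 2080:Fri 2081:Sat✓ 2082:Sun✓ 2083:Mon 2084:Wed 2085:Thu 2086:Fri 2087:Sat✓ 2088:Mon 2089:Tue 2090:Wed 2091:Thu 2092:Sat✓ 2093:Sun✓ 2094:Mon …(24 more)… 2119:Wed 2120:Fri 2121:Sat✓ 2122:Sun✓ 2123:Mon 2124:Wed 2125:Thu 2126:Fri 2127:Sat✓ 2128:Mon 2129:Tue 2130:Wed 2131:Thu 2132:Sat✓ 2133:Sun✓
Years with five Sundays: 2081, 2082, 2087, 2092, 2093, 2098, 2099, 2104, 2105, 2110, 2111, 2116, 2121, 2122, 2127, 2132, 2133 → 17.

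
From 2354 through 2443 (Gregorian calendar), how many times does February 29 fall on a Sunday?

Leap years in 2354–2443: 22 of them.
Feb 29 weekday advances by 5 (mod 7) from one leap year to the next four years later (or differs when a century non-leap intervenes).
Leap-day weekdays: 2356:Wed 2360:Mon 2364:Sat 2368:Thu 2372:Tue 2376:Sun✓ 2380:Fri 2384:Wed 2388:Mon 2392:Sat 2396:Thu 2400:Tue 2404:Sun✓ 2408:Fri 2412:Wed 2416:Mon 2420:Sat 2424:Thu 2428:Tue 2432:Sun✓ 2436:Fri 2440:Wed
Sunday: 2376, 2404, 2432 → 3.

3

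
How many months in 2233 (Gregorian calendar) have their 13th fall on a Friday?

Check the 13th of each month of 2233: Jan 13: Sun, Feb 13: Wed, Mar 13: Wed, Apr 13: Sat, May 13: Mon, Jun 13: Thu, Jul 13: Sat, Aug 13: Tue, Sep 13: Fri, Oct 13: Sun, Nov 13: Wed, Dec 13: Fri.
Friday occurs in September, December — 2 months.

2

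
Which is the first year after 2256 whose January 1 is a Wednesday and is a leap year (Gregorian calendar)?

Jan 1 advances by 2 weekdays after a leap year and by 1 after a common year.
2256: Jan 1 is Tuesday (leap).
2257: Thursday
2258: Friday
2259: Saturday
2260: Sunday (leap)
2261: Tuesday
2262: Wednesday
2263: Thursday
2264: Friday (leap)
2265: Sunday
2266: Monday
2267: Tuesday
2268: Wednesday (leap)
2268 begins on a Wednesday and is a leap year.

2268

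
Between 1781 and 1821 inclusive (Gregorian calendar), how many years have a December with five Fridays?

December has 31 days; it has five Fridays when Friday falls among the first (month-length − 28) days — i.e. when December 1 is one of Friday/Thursday/Wednesday.
December 1 by year: 1781:Sat 1782:Sun 1783:Mon 1784:Wed✓ 1785:Thu✓ 1786:Fri✓ 1787:Sat 1788:Mon 1789:Tue 1790:Wed✓ 1791:Thu✓ 1792:Sat 1793:Sun 1794:Mon 1795:Tue …(11 more)… 1807:Tue 1808:Thu✓ 1809:Fri✓ 1810:Sat 1811:Sun 1812:Tue 1813:Wed✓ 1814:Thu✓ 1815:Fri✓ 1816:Sun 1817:Mon 1818:Tue 1819:Wed✓ 1820:Fri✓ 1821:Sat
Years with five Fridays: 1784, 1785, 1786, 1790, 1791, 1796, 1797, 1802, 1803, 1808, 1809, 1813, 1814, 1815, 1819, 1820 → 16.

16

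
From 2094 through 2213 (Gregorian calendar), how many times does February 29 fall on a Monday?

5

Leap years in 2094–2213: 28 of them.
Feb 29 weekday advances by 5 (mod 7) from one leap year to the next four years later (or differs when a century non-leap intervenes).
Leap-day weekdays: 2096:Wed 2104:Fri 2108:Wed 2112:Mon✓ 2116:Sat 2120:Thu 2124:Tue 2128:Sun 2132:Fri 2136:Wed 2140:Mon✓ 2144:Sat 2148:Thu 2152:Tue 2156:Sun 2160:Fri 2164:Wed 2168:Mon✓ 2172:Sat 2176:Thu 2180:Tue 2184:Sun 2188:Fri 2192:Wed 2196:Mon✓ 2204:Wed 2208:Mon✓ 2212:Sat
Monday: 2112, 2140, 2168, 2196, 2208 → 5.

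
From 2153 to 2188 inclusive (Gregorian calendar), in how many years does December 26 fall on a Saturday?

4

Track December 26's weekday year by year (advancing +1, or +2 across a Feb 29):
  2153: Wed  2154: Thu (+1)  2155: Fri (+1)  2156: Sun (+2)  2157: Mon (+1)
  2158: Tue (+1)  2159: Wed (+1)  2160: Fri (+2)  2161: Sat (+1) ✓  2162: Sun (+1)
  2163: Mon (+1)  2164: Wed (+2)  2165: Thu (+1)  2166: Fri (+1)  … (8 more years) …
  2175: Tue (+1)  2176: Thu (+2)  2177: Fri (+1)  2178: Sat (+1) ✓  2179: Sun (+1)
  2180: Tue (+2)  2181: Wed (+1)  2182: Thu (+1)  2183: Fri (+1)  2184: Sun (+2)
  2185: Mon (+1)  2186: Tue (+1)  2187: Wed (+1)  2188: Fri (+2)
Saturday years: 2161, 2167, 2172, 2178 — 4 in total.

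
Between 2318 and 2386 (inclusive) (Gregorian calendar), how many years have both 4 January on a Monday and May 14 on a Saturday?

2

Check each year's weekday for 4 January and May 14:
  2318: Fri/Tue  2319: Sat/Wed  2320: Sun/Fri  2321: Tue/Sat  2322: Wed/Sun  2323: Thu/Mon  2324: Fri/Wed  2325: Sun/Thu  2326: Mon/Fri  2327: Tue/Sat  2328: Wed/Mon  2329: Fri/Tue  2330: Sat/Wed  2331: Sun/Thu  …(41 more)…  2373: Thu/Mon  2374: Fri/Tue  2375: Sat/Wed  2376: Sun/Fri  2377: Tue/Sat  2378: Wed/Sun  2379: Thu/Mon  2380: Fri/Wed  2381: Sun/Thu  2382: Mon/Fri  2383: Tue/Sat  2384: Wed/Mon  2385: Fri/Tue  2386: Sat/Wed
Both conditions hold in: 2332, 2360 — 2.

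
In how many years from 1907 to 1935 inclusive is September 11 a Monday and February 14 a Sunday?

Check each year's weekday for September 11 and February 14:
  1907: Wed/Thu  1908: Fri/Fri  1909: Sat/Sun  1910: Sun/Mon  1911: Mon/Tue  1912: Wed/Wed  1913: Thu/Fri  1914: Fri/Sat  1915: Sat/Sun  1916: Mon/Mon  1917: Tue/Wed  1918: Wed/Thu  1919: Thu/Fri  1920: Sat/Sat  1921: Sun/Mon  1922: Mon/Tue  1923: Tue/Wed  1924: Thu/Thu  1925: Fri/Sat  1926: Sat/Sun  1927: Sun/Mon  1928: Tue/Tue  1929: Wed/Thu  1930: Thu/Fri  1931: Fri/Sat  1932: Sun/Sun  1933: Mon/Tue  1934: Tue/Wed  1935: Wed/Thu
Both conditions hold in: no year — 0.

0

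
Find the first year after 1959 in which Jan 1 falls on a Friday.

1960

Jan 1 advances by 2 weekdays after a leap year and by 1 after a common year.
1959: Jan 1 is Thursday.
1960: Friday (leap)
1960 begins on a Friday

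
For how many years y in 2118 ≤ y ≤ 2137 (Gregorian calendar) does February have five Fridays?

1

February has 28 days (29 in leap years); it has five Fridays when Friday falls among the first (month-length − 28) days — i.e. when February 1 is Friday in a leap year (never in a common year).
February 1 by year: 2118:Tue 2119:Wed 2120:Thu 2121:Sat 2122:Sun 2123:Mon 2124:Tue 2125:Thu 2126:Fri 2127:Sat 2128:Sun 2129:Tue 2130:Wed 2131:Thu 2132:Fri✓ 2133:Sun 2134:Mon 2135:Tue 2136:Wed 2137:Fri
Years with five Fridays: 2132 → 1.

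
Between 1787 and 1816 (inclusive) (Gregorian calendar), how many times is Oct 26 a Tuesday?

Track Oct 26's weekday year by year (advancing +1, or +2 across a Feb 29):
  1787: Fri  1788: Sun (+2)  1789: Mon (+1)  1790: Tue (+1) ✓  1791: Wed (+1)
  1792: Fri (+2)  1793: Sat (+1)  1794: Sun (+1)  1795: Mon (+1)  1796: Wed (+2)
  1797: Thu (+1)  1798: Fri (+1)  1799: Sat (+1)  1800: Sun (+1)  1801: Mon (+1)
  1802: Tue (+1) ✓  1803: Wed (+1)  1804: Fri (+2)  1805: Sat (+1)  1806: Sun (+1)
  1807: Mon (+1)  1808: Wed (+2)  1809: Thu (+1)  1810: Fri (+1)  1811: Sat (+1)
  1812: Mon (+2)  1813: Tue (+1) ✓  1814: Wed (+1)  1815: Thu (+1)  1816: Sat (+2)
Tuesday years: 1790, 1802, 1813 — 3 in total.

3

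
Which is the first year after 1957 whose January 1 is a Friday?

Jan 1 advances by 2 weekdays after a leap year and by 1 after a common year.
1957: Jan 1 is Tuesday.
1958: Wednesday
1959: Thursday
1960: Friday (leap)
1960 begins on a Friday

1960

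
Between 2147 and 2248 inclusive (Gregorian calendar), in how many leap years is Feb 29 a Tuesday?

4

Leap years in 2147–2248: 25 of them.
Feb 29 weekday advances by 5 (mod 7) from one leap year to the next four years later (or differs when a century non-leap intervenes).
Leap-day weekdays: 2148:Thu 2152:Tue✓ 2156:Sun 2160:Fri 2164:Wed 2168:Mon 2172:Sat 2176:Thu 2180:Tue✓ 2184:Sun 2188:Fri 2192:Wed 2196:Mon 2204:Wed 2208:Mon 2212:Sat 2216:Thu 2220:Tue✓ 2224:Sun 2228:Fri 2232:Wed 2236:Mon 2240:Sat 2244:Thu 2248:Tue✓
Tuesday: 2152, 2180, 2220, 2248 → 4.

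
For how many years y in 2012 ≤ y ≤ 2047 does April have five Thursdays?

April has 30 days; it has five Thursdays when Thursday falls among the first (month-length − 28) days — i.e. when April 1 is one of Thursday/Wednesday.
April 1 by year: 2012:Sun 2013:Mon 2014:Tue 2015:Wed✓ 2016:Fri 2017:Sat 2018:Sun 2019:Mon 2020:Wed✓ 2021:Thu✓ 2022:Fri 2023:Sat 2024:Mon 2025:Tue 2026:Wed✓ …(6 more)… 2033:Fri 2034:Sat 2035:Sun 2036:Tue 2037:Wed✓ 2038:Thu✓ 2039:Fri 2040:Sun 2041:Mon 2042:Tue 2043:Wed✓ 2044:Fri 2045:Sat 2046:Sun 2047:Mon
Years with five Thursdays: 2015, 2020, 2021, 2026, 2027, 2032, 2037, 2038, 2043 → 9.

9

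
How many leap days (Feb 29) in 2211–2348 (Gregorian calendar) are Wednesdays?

4

Leap years in 2211–2348: 34 of them.
Feb 29 weekday advances by 5 (mod 7) from one leap year to the next four years later (or differs when a century non-leap intervenes).
Leap-day weekdays: 2212:Sat 2216:Thu 2220:Tue 2224:Sun 2228:Fri 2232:Wed✓ 2236:Mon 2240:Sat 2244:Thu 2248:Tue 2252:Sun 2256:Fri 2260:Wed✓ …(8 more)… 2296:Sat 2304:Mon 2308:Sat 2312:Thu 2316:Tue 2320:Sun 2324:Fri 2328:Wed✓ 2332:Mon 2336:Sat 2340:Thu 2344:Tue 2348:Sun
Wednesday: 2232, 2260, 2288, 2328 → 4.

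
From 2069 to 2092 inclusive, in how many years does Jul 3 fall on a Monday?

Track Jul 3's weekday year by year (advancing +1, or +2 across a Feb 29):
  2069: Wed  2070: Thu (+1)  2071: Fri (+1)  2072: Sun (+2)  2073: Mon (+1) ✓
  2074: Tue (+1)  2075: Wed (+1)  2076: Fri (+2)  2077: Sat (+1)  2078: Sun (+1)
  2079: Mon (+1) ✓  2080: Wed (+2)  2081: Thu (+1)  2082: Fri (+1)  2083: Sat (+1)
  2084: Mon (+2) ✓  2085: Tue (+1)  2086: Wed (+1)  2087: Thu (+1)  2088: Sat (+2)
  2089: Sun (+1)  2090: Mon (+1) ✓  2091: Tue (+1)  2092: Thu (+2)
Monday years: 2073, 2079, 2084, 2090 — 4 in total.

4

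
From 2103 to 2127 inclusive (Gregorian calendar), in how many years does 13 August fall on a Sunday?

Track 13 August's weekday year by year (advancing +1, or +2 across a Feb 29):
  2103: Mon  2104: Wed (+2)  2105: Thu (+1)  2106: Fri (+1)  2107: Sat (+1)
  2108: Mon (+2)  2109: Tue (+1)  2110: Wed (+1)  2111: Thu (+1)  2112: Sat (+2)
  2113: Sun (+1) ✓  2114: Mon (+1)  2115: Tue (+1)  2116: Thu (+2)  2117: Fri (+1)
  2118: Sat (+1)  2119: Sun (+1) ✓  2120: Tue (+2)  2121: Wed (+1)  2122: Thu (+1)
  2123: Fri (+1)  2124: Sun (+2) ✓  2125: Mon (+1)  2126: Tue (+1)  2127: Wed (+1)
Sunday years: 2113, 2119, 2124 — 3 in total.

3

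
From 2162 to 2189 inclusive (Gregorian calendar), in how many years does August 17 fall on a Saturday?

Track August 17's weekday year by year (advancing +1, or +2 across a Feb 29):
  2162: Tue  2163: Wed (+1)  2164: Fri (+2)  2165: Sat (+1) ✓  2166: Sun (+1)
  2167: Mon (+1)  2168: Wed (+2)  2169: Thu (+1)  2170: Fri (+1)  2171: Sat (+1) ✓
  2172: Mon (+2)  2173: Tue (+1)  2174: Wed (+1)  2175: Thu (+1)  2176: Sat (+2) ✓
  2177: Sun (+1)  2178: Mon (+1)  2179: Tue (+1)  2180: Thu (+2)  2181: Fri (+1)
  2182: Sat (+1) ✓  2183: Sun (+1)  2184: Tue (+2)  2185: Wed (+1)  2186: Thu (+1)
  2187: Fri (+1)  2188: Sun (+2)  2189: Mon (+1)
Saturday years: 2165, 2171, 2176, 2182 — 4 in total.

4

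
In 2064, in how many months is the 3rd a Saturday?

1

Check the 3rd of each month of 2064: Jan 3: Thu, Feb 3: Sun, Mar 3: Mon, Apr 3: Thu, May 3: Sat, Jun 3: Tue, Jul 3: Thu, Aug 3: Sun, Sep 3: Wed, Oct 3: Fri, Nov 3: Mon, Dec 3: Wed.
Saturday occurs in May — 1 month.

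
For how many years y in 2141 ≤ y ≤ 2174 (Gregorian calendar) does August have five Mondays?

15

August has 31 days; it has five Mondays when Monday falls among the first (month-length − 28) days — i.e. when August 1 is one of Monday/Sunday/Saturday.
August 1 by year: 2141:Tue 2142:Wed 2143:Thu 2144:Sat✓ 2145:Sun✓ 2146:Mon✓ 2147:Tue 2148:Thu 2149:Fri 2150:Sat✓ 2151:Sun✓ 2152:Tue 2153:Wed 2154:Thu 2155:Fri …(4 more)… 2160:Fri 2161:Sat✓ 2162:Sun✓ 2163:Mon✓ 2164:Wed 2165:Thu 2166:Fri 2167:Sat✓ 2168:Mon✓ 2169:Tue 2170:Wed 2171:Thu 2172:Sat✓ 2173:Sun✓ 2174:Mon✓
Years with five Mondays: 2144, 2145, 2146, 2150, 2151, 2156, 2157, 2161, 2162, 2163, 2167, 2168, 2172, 2173, 2174 → 15.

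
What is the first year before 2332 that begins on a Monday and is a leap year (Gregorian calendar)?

Jan 1 advances by 2 weekdays after a leap year and by 1 after a common year.
2332: Jan 1 is Friday (leap).
2331: Thursday
2330: Wednesday
2329: Tuesday
2328: Sunday (leap)
2327: Saturday
2326: Friday
2325: Thursday
2324: Tuesday (leap)
2323: Monday
2322: Sunday
2321: Saturday
2320: Thursday (leap)
2319: Wednesday
2318: Tuesday
2317: Monday
2316: Saturday (leap)
2315: Friday
2314: Thursday
2313: Wednesday
2312: Monday (leap)
2312 begins on a Monday and is a leap year.

2312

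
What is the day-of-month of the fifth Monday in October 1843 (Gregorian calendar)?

October 1, 1843 is a Sunday, so the first Monday is the 2nd.
The fifth Monday is 2 + 28 = 30.

30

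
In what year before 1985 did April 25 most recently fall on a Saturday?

From one year to the next, a fixed date's weekday advances by 1, or by 2 when a Feb 29 lies between the two dates.
1985: April 25 is Thursday.
1984: Wednesday (−1)
1983: Monday (−2)
1982: Sunday (−1)
1981: Saturday (−1)
April 25 falls on a Saturday in 1981.

1981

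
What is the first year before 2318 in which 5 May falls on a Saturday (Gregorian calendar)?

2317

From one year to the next, a fixed date's weekday advances by 1, or by 2 when a Feb 29 lies between the two dates.
2318: May 5 is Sunday.
2317: Saturday (−1)
5 May falls on a Saturday in 2317.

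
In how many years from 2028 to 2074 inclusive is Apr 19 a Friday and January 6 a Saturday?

1

Check each year's weekday for Apr 19 and January 6:
  2028: Wed/Thu  2029: Thu/Sat  2030: Fri/Sun  2031: Sat/Mon  2032: Mon/Tue  2033: Tue/Thu  2034: Wed/Fri  2035: Thu/Sat  2036: Sat/Sun  2037: Sun/Tue  2038: Mon/Wed  2039: Tue/Thu  2040: Thu/Fri  2041: Fri/Sun  …(19 more)…  2061: Tue/Thu  2062: Wed/Fri  2063: Thu/Sat  2064: Sat/Sun  2065: Sun/Tue  2066: Mon/Wed  2067: Tue/Thu  2068: Thu/Fri  2069: Fri/Sun  2070: Sat/Mon  2071: Sun/Tue  2072: Tue/Wed  2073: Wed/Fri  2074: Thu/Sat
Both conditions hold in: 2052 — 1.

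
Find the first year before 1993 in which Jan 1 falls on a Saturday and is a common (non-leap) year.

Jan 1 advances by 2 weekdays after a leap year and by 1 after a common year.
1993: Jan 1 is Friday.
1992: Wednesday (leap)
1991: Tuesday
1990: Monday
1989: Sunday
1988: Friday (leap)
1987: Thursday
1986: Wednesday
1985: Tuesday
1984: Sunday (leap)
1983: Saturday
1983 begins on a Saturday and is a common year.

1983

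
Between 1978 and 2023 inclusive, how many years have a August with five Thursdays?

20

August has 31 days; it has five Thursdays when Thursday falls among the first (month-length − 28) days — i.e. when August 1 is one of Thursday/Wednesday/Tuesday.
August 1 by year: 1978:Tue✓ 1979:Wed✓ 1980:Fri 1981:Sat 1982:Sun 1983:Mon 1984:Wed✓ 1985:Thu✓ 1986:Fri 1987:Sat 1988:Mon 1989:Tue✓ 1990:Wed✓ 1991:Thu✓ 1992:Sat …(16 more)… 2009:Sat 2010:Sun 2011:Mon 2012:Wed✓ 2013:Thu✓ 2014:Fri 2015:Sat 2016:Mon 2017:Tue✓ 2018:Wed✓ 2019:Thu✓ 2020:Sat 2021:Sun 2022:Mon 2023:Tue✓
Years with five Thursdays: 1978, 1979, 1984, 1985, 1989, 1990, 1991, 1995, 1996, 2000, 2001, 2002, 2006, 2007, 2012, 2013, 2017, 2018, 2019, 2023 → 20.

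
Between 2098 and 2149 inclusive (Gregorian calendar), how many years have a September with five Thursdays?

15

September has 30 days; it has five Thursdays when Thursday falls among the first (month-length − 28) days — i.e. when September 1 is one of Thursday/Wednesday.
September 1 by year: 2098:Mon 2099:Tue 2100:Wed✓ 2101:Thu✓ 2102:Fri 2103:Sat 2104:Mon 2105:Tue 2106:Wed✓ 2107:Thu✓ 2108:Sat 2109:Sun 2110:Mon 2111:Tue 2112:Thu✓ …(22 more)… 2135:Thu✓ 2136:Sat 2137:Sun 2138:Mon 2139:Tue 2140:Thu✓ 2141:Fri 2142:Sat 2143:Sun 2144:Tue 2145:Wed✓ 2146:Thu✓ 2147:Fri 2148:Sun 2149:Mon
Years with five Thursdays: 2100, 2101, 2106, 2107, 2112, 2117, 2118, 2123, 2128, 2129, 2134, 2135, 2140, 2145, 2146 → 15.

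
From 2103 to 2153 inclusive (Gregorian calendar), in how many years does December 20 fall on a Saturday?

Track December 20's weekday year by year (advancing +1, or +2 across a Feb 29):
  2103: Thu  2104: Sat (+2) ✓  2105: Sun (+1)  2106: Mon (+1)  2107: Tue (+1)
  2108: Thu (+2)  2109: Fri (+1)  2110: Sat (+1) ✓  2111: Sun (+1)  2112: Tue (+2)
  2113: Wed (+1)  2114: Thu (+1)  2115: Fri (+1)  2116: Sun (+2)  … (23 more years) …
  2140: Tue (+2)  2141: Wed (+1)  2142: Thu (+1)  2143: Fri (+1)  2144: Sun (+2)
  2145: Mon (+1)  2146: Tue (+1)  2147: Wed (+1)  2148: Fri (+2)  2149: Sat (+1) ✓
  2150: Sun (+1)  2151: Mon (+1)  2152: Wed (+2)  2153: Thu (+1)
Saturday years: 2104, 2110, 2121, 2127, 2132, 2138, 2149 — 7 in total.

7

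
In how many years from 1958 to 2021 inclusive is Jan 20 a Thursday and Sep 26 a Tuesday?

Check each year's weekday for Jan 20 and Sep 26:
  1958: Mon/Fri  1959: Tue/Sat  1960: Wed/Mon  1961: Fri/Tue  1962: Sat/Wed  1963: Sun/Thu  1964: Mon/Sat  1965: Wed/Sun  1966: Thu/Mon  1967: Fri/Tue  1968: Sat/Thu  1969: Mon/Fri  1970: Tue/Sat  1971: Wed/Sun  …(36 more)…  2008: Sun/Fri  2009: Tue/Sat  2010: Wed/Sun  2011: Thu/Mon  2012: Fri/Wed  2013: Sun/Thu  2014: Mon/Fri  2015: Tue/Sat  2016: Wed/Mon  2017: Fri/Tue  2018: Sat/Wed  2019: Sun/Thu  2020: Mon/Sat  2021: Wed/Sun
Both conditions hold in: 1972, 2000 — 2.

2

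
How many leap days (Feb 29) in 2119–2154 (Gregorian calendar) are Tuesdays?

2

Leap years in 2119–2154: 9 of them.
Feb 29 weekday advances by 5 (mod 7) from one leap year to the next four years later (or differs when a century non-leap intervenes).
Leap-day weekdays: 2120:Thu 2124:Tue✓ 2128:Sun 2132:Fri 2136:Wed 2140:Mon 2144:Sat 2148:Thu 2152:Tue✓
Tuesday: 2124, 2152 → 2.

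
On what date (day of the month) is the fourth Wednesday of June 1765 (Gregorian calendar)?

June 1, 1765 is a Saturday, so the first Wednesday is the 5th.
The fourth Wednesday is 5 + 21 = 26.

26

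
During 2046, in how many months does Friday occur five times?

4

A month of length L has five Fridays iff its first Friday is on day ≤ L−28 (so day 1–3 in a 31-day month, 1–2 in a 30-day month, day 1 in a leap February).
Checking each month of 2046: Jan starts Mon (31d); Feb starts Thu (28d); Mar starts Thu (31d) ✓; Apr starts Sun (30d); May starts Tue (31d); Jun starts Fri (30d) ✓; Jul starts Sun (31d); Aug starts Wed (31d) ✓; Sep starts Sat (30d); Oct starts Mon (31d); Nov starts Thu (30d) ✓; Dec starts Sat (31d).
Five-Friday months: March, June, August, November → 4.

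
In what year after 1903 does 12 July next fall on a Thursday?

From one year to the next, a fixed date's weekday advances by 1, or by 2 when a Feb 29 lies between the two dates.
1903: July 12 is Sunday.
1904: Tuesday (+2)
1905: Wednesday (+1)
1906: Thursday (+1)
12 July falls on a Thursday in 1906.

1906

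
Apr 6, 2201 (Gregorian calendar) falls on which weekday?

Monday

January 1, 2201 is a Thursday.
April 6 is day 96 of the year, i.e. 95 days after Jan 1.
95 mod 7 = 4, so advance 4 weekdays from Thursday: Monday.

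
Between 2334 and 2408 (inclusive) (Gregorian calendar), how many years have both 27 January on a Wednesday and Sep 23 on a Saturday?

Check each year's weekday for 27 January and Sep 23:
  2334: Sat/Sun  2335: Sun/Mon  2336: Mon/Wed  2337: Wed/Thu  2338: Thu/Fri  2339: Fri/Sat  2340: Sat/Mon  2341: Mon/Tue  2342: Tue/Wed  2343: Wed/Thu  2344: Thu/Sat  2345: Sat/Sun  2346: Sun/Mon  2347: Mon/Tue  …(47 more)…  2395: Fri/Sat  2396: Sat/Mon  2397: Mon/Tue  2398: Tue/Wed  2399: Wed/Thu  2400: Thu/Sat  2401: Sat/Sun  2402: Sun/Mon  2403: Mon/Tue  2404: Tue/Thu  2405: Thu/Fri  2406: Fri/Sat  2407: Sat/Sun  2408: Sun/Tue
Both conditions hold in: no year — 0.

0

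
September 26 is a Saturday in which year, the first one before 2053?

2048

From one year to the next, a fixed date's weekday advances by 1, or by 2 when a Feb 29 lies between the two dates.
2053: September 26 is Friday.
2052: Thursday (−1)
2051: Tuesday (−2)
2050: Monday (−1)
2049: Sunday (−1)
2048: Saturday (−1)
September 26 falls on a Saturday in 2048.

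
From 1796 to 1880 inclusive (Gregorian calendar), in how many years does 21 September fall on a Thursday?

12

Track 21 September's weekday year by year (advancing +1, or +2 across a Feb 29):
  1796: Wed  1797: Thu (+1) ✓  1798: Fri (+1)  1799: Sat (+1)  1800: Sun (+1)
  1801: Mon (+1)  1802: Tue (+1)  1803: Wed (+1)  1804: Fri (+2)  1805: Sat (+1)
  1806: Sun (+1)  1807: Mon (+1)  1808: Wed (+2)  1809: Thu (+1) ✓  … (57 more years) …
  1867: Sat (+1)  1868: Mon (+2)  1869: Tue (+1)  1870: Wed (+1)  1871: Thu (+1) ✓
  1872: Sat (+2)  1873: Sun (+1)  1874: Mon (+1)  1875: Tue (+1)  1876: Thu (+2) ✓
  1877: Fri (+1)  1878: Sat (+1)  1879: Sun (+1)  1880: Tue (+2)
Thursday years: 1797, 1809, 1815, 1820, 1826, 1837, 1843, 1848, 1854, 1865, 1871, 1876 — 12 in total.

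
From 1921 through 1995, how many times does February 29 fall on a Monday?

3

Leap years in 1921–1995: 18 of them.
Feb 29 weekday advances by 5 (mod 7) from one leap year to the next four years later (or differs when a century non-leap intervenes).
Leap-day weekdays: 1924:Fri 1928:Wed 1932:Mon✓ 1936:Sat 1940:Thu 1944:Tue 1948:Sun 1952:Fri 1956:Wed 1960:Mon✓ 1964:Sat 1968:Thu 1972:Tue 1976:Sun 1980:Fri 1984:Wed 1988:Mon✓ 1992:Sat
Monday: 1932, 1960, 1988 → 3.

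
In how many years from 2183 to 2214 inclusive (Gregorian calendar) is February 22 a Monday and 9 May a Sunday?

3

Check each year's weekday for February 22 and 9 May:
  2183: Sat/Fri  2184: Sun/Sun  2185: Tue/Mon  2186: Wed/Tue  2187: Thu/Wed  2188: Fri/Fri  2189: Sun/Sat  2190: Mon/Sun ✓  2191: Tue/Mon  2192: Wed/Wed  2193: Fri/Thu  2194: Sat/Fri  2195: Sun/Sat  2196: Mon/Mon  …(4 more)…  2201: Sun/Sat  2202: Mon/Sun ✓  2203: Tue/Mon  2204: Wed/Wed  2205: Fri/Thu  2206: Sat/Fri  2207: Sun/Sat  2208: Mon/Mon  2209: Wed/Tue  2210: Thu/Wed  2211: Fri/Thu  2212: Sat/Sat  2213: Mon/Sun ✓  2214: Tue/Mon
Both conditions hold in: 2190, 2202, 2213 — 3.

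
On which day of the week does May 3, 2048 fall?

Sunday

January 1, 2048 is a Wednesday.
May 3 is day 124 of the year, i.e. 123 days after Jan 1.
123 mod 7 = 4, so advance 4 weekdays from Wednesday: Sunday.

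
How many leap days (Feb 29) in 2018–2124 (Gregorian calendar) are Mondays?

Leap years in 2018–2124: 26 of them.
Feb 29 weekday advances by 5 (mod 7) from one leap year to the next four years later (or differs when a century non-leap intervenes).
Leap-day weekdays: 2020:Sat 2024:Thu 2028:Tue 2032:Sun 2036:Fri 2040:Wed 2044:Mon✓ 2048:Sat 2052:Thu 2056:Tue 2060:Sun 2064:Fri 2068:Wed 2072:Mon✓ 2076:Sat 2080:Thu 2084:Tue 2088:Sun 2092:Fri 2096:Wed 2104:Fri 2108:Wed 2112:Mon✓ 2116:Sat 2120:Thu 2124:Tue
Monday: 2044, 2072, 2112 → 3.

3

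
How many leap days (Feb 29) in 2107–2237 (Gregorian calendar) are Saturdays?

4

Leap years in 2107–2237: 32 of them.
Feb 29 weekday advances by 5 (mod 7) from one leap year to the next four years later (or differs when a century non-leap intervenes).
Leap-day weekdays: 2108:Wed 2112:Mon 2116:Sat✓ 2120:Thu 2124:Tue 2128:Sun 2132:Fri 2136:Wed 2140:Mon 2144:Sat✓ 2148:Thu 2152:Tue 2156:Sun …(6 more)… 2184:Sun 2188:Fri 2192:Wed 2196:Mon 2204:Wed 2208:Mon 2212:Sat✓ 2216:Thu 2220:Tue 2224:Sun 2228:Fri 2232:Wed 2236:Mon
Saturday: 2116, 2144, 2172, 2212 → 4.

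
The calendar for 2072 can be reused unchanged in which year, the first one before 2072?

Two years share a calendar iff Jan 1 falls on the same weekday and both are leap or both are common. 2072: Jan 1 is Friday, leap year.
2071: Jan 1 Thursday, common
2070: Jan 1 Wednesday, common
2069: Jan 1 Tuesday, common
2068: Jan 1 Sunday, leap
2067: Jan 1 Saturday, common
2066: Jan 1 Friday, common
2065: Jan 1 Thursday, common
2064: Jan 1 Tuesday, leap
2063: Jan 1 Monday, common
2062: Jan 1 Sunday, common
2061: Jan 1 Saturday, common
2060: Jan 1 Thursday, leap
2059: Jan 1 Wednesday, common
2058: Jan 1 Tuesday, common
2057: Jan 1 Monday, common
2056: Jan 1 Saturday, leap
2055: Jan 1 Friday, common
2054: Jan 1 Thursday, common
2053: Jan 1 Wednesday, common
2052: Jan 1 Monday, leap
2051: Jan 1 Sunday, common
2050: Jan 1 Saturday, common
2049: Jan 1 Friday, common
2048: Jan 1 Wednesday, leap
2047: Jan 1 Tuesday, common
2046: Jan 1 Monday, common
2045: Jan 1 Sunday, common
2044: Jan 1 Friday, leap
2044 matches on both conditions.

2044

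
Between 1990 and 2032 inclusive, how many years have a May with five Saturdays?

May has 31 days; it has five Saturdays when Saturday falls among the first (month-length − 28) days — i.e. when May 1 is one of Saturday/Friday/Thursday.
May 1 by year: 1990:Tue 1991:Wed 1992:Fri✓ 1993:Sat✓ 1994:Sun 1995:Mon 1996:Wed 1997:Thu✓ 1998:Fri✓ 1999:Sat✓ 2000:Mon 2001:Tue 2002:Wed 2003:Thu✓ 2004:Sat✓ …(13 more)… 2018:Tue 2019:Wed 2020:Fri✓ 2021:Sat✓ 2022:Sun 2023:Mon 2024:Wed 2025:Thu✓ 2026:Fri✓ 2027:Sat✓ 2028:Mon 2029:Tue 2030:Wed 2031:Thu✓ 2032:Sat✓
Years with five Saturdays: 1992, 1993, 1997, 1998, 1999, 2003, 2004, 2008, 2009, 2010, 2014, 2015, 2020, 2021, 2025, 2026, 2027, 2031, 2032 → 19.

19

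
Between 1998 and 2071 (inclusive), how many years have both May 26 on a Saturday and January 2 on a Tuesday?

8

Check each year's weekday for May 26 and January 2:
  1998: Tue/Fri  1999: Wed/Sat  2000: Fri/Sun  2001: Sat/Tue ✓  2002: Sun/Wed  2003: Mon/Thu  2004: Wed/Fri  2005: Thu/Sun  2006: Fri/Mon  2007: Sat/Tue ✓  2008: Mon/Wed  2009: Tue/Fri  2010: Wed/Sat  2011: Thu/Sun  …(46 more)…  2058: Sun/Wed  2059: Mon/Thu  2060: Wed/Fri  2061: Thu/Sun  2062: Fri/Mon  2063: Sat/Tue ✓  2064: Mon/Wed  2065: Tue/Fri  2066: Wed/Sat  2067: Thu/Sun  2068: Sat/Mon  2069: Sun/Wed  2070: Mon/Thu  2071: Tue/Fri
Both conditions hold in: 2001, 2007, 2018, 2029, 2035, 2046, 2057, 2063 — 8.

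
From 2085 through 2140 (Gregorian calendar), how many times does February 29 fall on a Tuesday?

Leap years in 2085–2140: 13 of them.
Feb 29 weekday advances by 5 (mod 7) from one leap year to the next four years later (or differs when a century non-leap intervenes).
Leap-day weekdays: 2088:Sun 2092:Fri 2096:Wed 2104:Fri 2108:Wed 2112:Mon 2116:Sat 2120:Thu 2124:Tue✓ 2128:Sun 2132:Fri 2136:Wed 2140:Mon
Tuesday: 2124 → 1.

1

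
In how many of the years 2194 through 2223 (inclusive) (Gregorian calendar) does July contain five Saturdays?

July has 31 days; it has five Saturdays when Saturday falls among the first (month-length − 28) days — i.e. when July 1 is one of Saturday/Friday/Thursday.
July 1 by year: 2194:Tue 2195:Wed 2196:Fri✓ 2197:Sat✓ 2198:Sun 2199:Mon 2200:Tue 2201:Wed 2202:Thu✓ 2203:Fri✓ 2204:Sun 2205:Mon 2206:Tue 2207:Wed 2208:Fri✓ 2209:Sat✓ 2210:Sun 2211:Mon 2212:Wed 2213:Thu✓ 2214:Fri✓ 2215:Sat✓ 2216:Mon 2217:Tue 2218:Wed 2219:Thu✓ 2220:Sat✓ 2221:Sun 2222:Mon 2223:Tue
Years with five Saturdays: 2196, 2197, 2202, 2203, 2208, 2209, 2213, 2214, 2215, 2219, 2220 → 11.

11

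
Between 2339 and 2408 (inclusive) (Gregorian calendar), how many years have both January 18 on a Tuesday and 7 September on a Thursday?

3

Check each year's weekday for January 18 and 7 September:
  2339: Wed/Thu  2340: Thu/Sat  2341: Sat/Sun  2342: Sun/Mon  2343: Mon/Tue  2344: Tue/Thu ✓  2345: Thu/Fri  2346: Fri/Sat  2347: Sat/Sun  2348: Sun/Tue  2349: Tue/Wed  2350: Wed/Thu  2351: Thu/Fri  2352: Fri/Sun  …(42 more)…  2395: Wed/Thu  2396: Thu/Sat  2397: Sat/Sun  2398: Sun/Mon  2399: Mon/Tue  2400: Tue/Thu ✓  2401: Thu/Fri  2402: Fri/Sat  2403: Sat/Sun  2404: Sun/Tue  2405: Tue/Wed  2406: Wed/Thu  2407: Thu/Fri  2408: Fri/Sun
Both conditions hold in: 2344, 2372, 2400 — 3.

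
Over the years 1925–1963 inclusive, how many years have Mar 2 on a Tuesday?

Track Mar 2's weekday year by year (advancing +1, or +2 across a Feb 29):
  1925: Mon  1926: Tue (+1) ✓  1927: Wed (+1)  1928: Fri (+2)  1929: Sat (+1)
  1930: Sun (+1)  1931: Mon (+1)  1932: Wed (+2)  1933: Thu (+1)  1934: Fri (+1)
  1935: Sat (+1)  1936: Mon (+2)  1937: Tue (+1) ✓  1938: Wed (+1)  … (11 more years) …
  1950: Thu (+1)  1951: Fri (+1)  1952: Sun (+2)  1953: Mon (+1)  1954: Tue (+1) ✓
  1955: Wed (+1)  1956: Fri (+2)  1957: Sat (+1)  1958: Sun (+1)  1959: Mon (+1)
  1960: Wed (+2)  1961: Thu (+1)  1962: Fri (+1)  1963: Sat (+1)
Tuesday years: 1926, 1937, 1943, 1948, 1954 — 5 in total.

5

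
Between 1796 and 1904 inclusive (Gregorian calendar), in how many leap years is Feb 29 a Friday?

3

Leap years in 1796–1904: 26 of them.
Feb 29 weekday advances by 5 (mod 7) from one leap year to the next four years later (or differs when a century non-leap intervenes).
Leap-day weekdays: 1796:Mon 1804:Wed 1808:Mon 1812:Sat 1816:Thu 1820:Tue 1824:Sun 1828:Fri✓ 1832:Wed 1836:Mon 1840:Sat 1844:Thu 1848:Tue 1852:Sun 1856:Fri✓ 1860:Wed 1864:Mon 1868:Sat 1872:Thu 1876:Tue 1880:Sun 1884:Fri✓ 1888:Wed 1892:Mon 1896:Sat 1904:Mon
Friday: 1828, 1856, 1884 → 3.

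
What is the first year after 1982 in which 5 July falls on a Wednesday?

1989

From one year to the next, a fixed date's weekday advances by 1, or by 2 when a Feb 29 lies between the two dates.
1982: July 5 is Monday.
1983: Tuesday (+1)
1984: Thursday (+2)
1985: Friday (+1)
1986: Saturday (+1)
1987: Sunday (+1)
1988: Tuesday (+2)
1989: Wednesday (+1)
5 July falls on a Wednesday in 1989.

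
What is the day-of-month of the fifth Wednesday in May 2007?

May 1, 2007 is a Tuesday, so the first Wednesday is the 2nd.
The fifth Wednesday is 2 + 28 = 30.

30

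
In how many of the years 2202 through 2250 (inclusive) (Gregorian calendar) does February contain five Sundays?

February has 28 days (29 in leap years); it has five Sundays when Sunday falls among the first (month-length − 28) days — i.e. when February 1 is Sunday in a leap year (never in a common year).
February 1 by year: 2202:Mon 2203:Tue 2204:Wed 2205:Fri 2206:Sat 2207:Sun 2208:Mon 2209:Wed 2210:Thu 2211:Fri 2212:Sat 2213:Mon 2214:Tue 2215:Wed 2216:Thu …(19 more)… 2236:Mon 2237:Wed 2238:Thu 2239:Fri 2240:Sat 2241:Mon 2242:Tue 2243:Wed 2244:Thu 2245:Sat 2246:Sun 2247:Mon 2248:Tue 2249:Thu 2250:Fri
Years with five Sundays: 2224 → 1.

1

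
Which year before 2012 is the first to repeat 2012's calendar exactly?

1984

Two years share a calendar iff Jan 1 falls on the same weekday and both are leap or both are common. 2012: Jan 1 is Sunday, leap year.
2011: Jan 1 Saturday, common
2010: Jan 1 Friday, common
2009: Jan 1 Thursday, common
2008: Jan 1 Tuesday, leap
2007: Jan 1 Monday, common
2006: Jan 1 Sunday, common
2005: Jan 1 Saturday, common
2004: Jan 1 Thursday, leap
2003: Jan 1 Wednesday, common
2002: Jan 1 Tuesday, common
2001: Jan 1 Monday, common
2000: Jan 1 Saturday, leap
1999: Jan 1 Friday, common
1998: Jan 1 Thursday, common
1997: Jan 1 Wednesday, common
1996: Jan 1 Monday, leap
1995: Jan 1 Sunday, common
1994: Jan 1 Saturday, common
1993: Jan 1 Friday, common
1992: Jan 1 Wednesday, leap
1991: Jan 1 Tuesday, common
1990: Jan 1 Monday, common
1989: Jan 1 Sunday, common
1988: Jan 1 Friday, leap
1987: Jan 1 Thursday, common
1986: Jan 1 Wednesday, common
1985: Jan 1 Tuesday, common
1984: Jan 1 Sunday, leap
1984 matches on both conditions.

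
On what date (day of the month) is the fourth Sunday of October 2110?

October 1, 2110 is a Wednesday, so the first Sunday is the 5th.
The fourth Sunday is 5 + 21 = 26.

26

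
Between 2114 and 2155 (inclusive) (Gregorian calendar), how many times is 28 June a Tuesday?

5

Track 28 June's weekday year by year (advancing +1, or +2 across a Feb 29):
  2114: Thu  2115: Fri (+1)  2116: Sun (+2)  2117: Mon (+1)  2118: Tue (+1) ✓
  2119: Wed (+1)  2120: Fri (+2)  2121: Sat (+1)  2122: Sun (+1)  2123: Mon (+1)
  2124: Wed (+2)  2125: Thu (+1)  2126: Fri (+1)  2127: Sat (+1)  … (14 more years) …
  2142: Thu (+1)  2143: Fri (+1)  2144: Sun (+2)  2145: Mon (+1)  2146: Tue (+1) ✓
  2147: Wed (+1)  2148: Fri (+2)  2149: Sat (+1)  2150: Sun (+1)  2151: Mon (+1)
  2152: Wed (+2)  2153: Thu (+1)  2154: Fri (+1)  2155: Sat (+1)
Tuesday years: 2118, 2129, 2135, 2140, 2146 — 5 in total.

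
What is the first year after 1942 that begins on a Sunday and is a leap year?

1956

Jan 1 advances by 2 weekdays after a leap year and by 1 after a common year.
1942: Jan 1 is Thursday.
1943: Friday
1944: Saturday (leap)
1945: Monday
1946: Tuesday
1947: Wednesday
1948: Thursday (leap)
1949: Saturday
1950: Sunday
1951: Monday
1952: Tuesday (leap)
1953: Thursday
1954: Friday
1955: Saturday
1956: Sunday (leap)
1956 begins on a Sunday and is a leap year.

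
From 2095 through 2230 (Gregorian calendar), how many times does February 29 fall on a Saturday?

4

Leap years in 2095–2230: 32 of them.
Feb 29 weekday advances by 5 (mod 7) from one leap year to the next four years later (or differs when a century non-leap intervenes).
Leap-day weekdays: 2096:Wed 2104:Fri 2108:Wed 2112:Mon 2116:Sat✓ 2120:Thu 2124:Tue 2128:Sun 2132:Fri 2136:Wed 2140:Mon 2144:Sat✓ 2148:Thu …(6 more)… 2176:Thu 2180:Tue 2184:Sun 2188:Fri 2192:Wed 2196:Mon 2204:Wed 2208:Mon 2212:Sat✓ 2216:Thu 2220:Tue 2224:Sun 2228:Fri
Saturday: 2116, 2144, 2172, 2212 → 4.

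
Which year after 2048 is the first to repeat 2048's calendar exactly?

Two years share a calendar iff Jan 1 falls on the same weekday and both are leap or both are common. 2048: Jan 1 is Wednesday, leap year.
2049: Jan 1 Friday, common
2050: Jan 1 Saturday, common
2051: Jan 1 Sunday, common
2052: Jan 1 Monday, leap
2053: Jan 1 Wednesday, common
2054: Jan 1 Thursday, common
2055: Jan 1 Friday, common
2056: Jan 1 Saturday, leap
2057: Jan 1 Monday, common
2058: Jan 1 Tuesday, common
2059: Jan 1 Wednesday, common
2060: Jan 1 Thursday, leap
2061: Jan 1 Saturday, common
2062: Jan 1 Sunday, common
2063: Jan 1 Monday, common
2064: Jan 1 Tuesday, leap
2065: Jan 1 Thursday, common
2066: Jan 1 Friday, common
2067: Jan 1 Saturday, common
2068: Jan 1 Sunday, leap
2069: Jan 1 Tuesday, common
2070: Jan 1 Wednesday, common
2071: Jan 1 Thursday, common
2072: Jan 1 Friday, leap
2073: Jan 1 Sunday, common
2074: Jan 1 Monday, common
2075: Jan 1 Tuesday, common
2076: Jan 1 Wednesday, leap
2076 matches on both conditions.

2076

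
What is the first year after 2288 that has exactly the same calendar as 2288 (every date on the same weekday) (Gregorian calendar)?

Two years share a calendar iff Jan 1 falls on the same weekday and both are leap or both are common. 2288: Jan 1 is Sunday, leap year.
2289: Jan 1 Tuesday, common
2290: Jan 1 Wednesday, common
2291: Jan 1 Thursday, common
2292: Jan 1 Friday, leap
2293: Jan 1 Sunday, common
2294: Jan 1 Monday, common
2295: Jan 1 Tuesday, common
2296: Jan 1 Wednesday, leap
2297: Jan 1 Friday, common
2298: Jan 1 Saturday, common
2299: Jan 1 Sunday, common
2300: Jan 1 Monday, common
2301: Jan 1 Tuesday, common
2302: Jan 1 Wednesday, common
2303: Jan 1 Thursday, common
2304: Jan 1 Friday, leap
2305: Jan 1 Sunday, common
2306: Jan 1 Monday, common
2307: Jan 1 Tuesday, common
2308: Jan 1 Wednesday, leap
2309: Jan 1 Friday, common
2310: Jan 1 Saturday, common
2311: Jan 1 Sunday, common
2312: Jan 1 Monday, leap
2313: Jan 1 Wednesday, common
2314: Jan 1 Thursday, common
2315: Jan 1 Friday, common
2316: Jan 1 Saturday, leap
2317: Jan 1 Monday, common
2318: Jan 1 Tuesday, common
2319: Jan 1 Wednesday, common
2320: Jan 1 Thursday, leap
2321: Jan 1 Saturday, common
2322: Jan 1 Sunday, common
2323: Jan 1 Monday, common
2324: Jan 1 Tuesday, leap
2325: Jan 1 Thursday, common
2326: Jan 1 Friday, common
2327: Jan 1 Saturday, common
2328: Jan 1 Sunday, leap
2328 matches on both conditions.

2328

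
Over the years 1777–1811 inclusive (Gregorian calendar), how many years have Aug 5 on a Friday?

Track Aug 5's weekday year by year (advancing +1, or +2 across a Feb 29):
  1777: Tue  1778: Wed (+1)  1779: Thu (+1)  1780: Sat (+2)  1781: Sun (+1)
  1782: Mon (+1)  1783: Tue (+1)  1784: Thu (+2)  1785: Fri (+1) ✓  1786: Sat (+1)
  1787: Sun (+1)  1788: Tue (+2)  1789: Wed (+1)  1790: Thu (+1)  … (7 more years) …
  1798: Sun (+1)  1799: Mon (+1)  1800: Tue (+1)  1801: Wed (+1)  1802: Thu (+1)
  1803: Fri (+1) ✓  1804: Sun (+2)  1805: Mon (+1)  1806: Tue (+1)  1807: Wed (+1)
  1808: Fri (+2) ✓  1809: Sat (+1)  1810: Sun (+1)  1811: Mon (+1)
Friday years: 1785, 1791, 1796, 1803, 1808 — 5 in total.

5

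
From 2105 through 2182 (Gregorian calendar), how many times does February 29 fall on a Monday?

3

Leap years in 2105–2182: 19 of them.
Feb 29 weekday advances by 5 (mod 7) from one leap year to the next four years later (or differs when a century non-leap intervenes).
Leap-day weekdays: 2108:Wed 2112:Mon✓ 2116:Sat 2120:Thu 2124:Tue 2128:Sun 2132:Fri 2136:Wed 2140:Mon✓ 2144:Sat 2148:Thu 2152:Tue 2156:Sun 2160:Fri 2164:Wed 2168:Mon✓ 2172:Sat 2176:Thu 2180:Tue
Monday: 2112, 2140, 2168 → 3.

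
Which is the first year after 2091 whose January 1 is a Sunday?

Jan 1 advances by 2 weekdays after a leap year and by 1 after a common year.
2091: Jan 1 is Monday.
2092: Tuesday (leap)
2093: Thursday
2094: Friday
2095: Saturday
2096: Sunday (leap)
2096 begins on a Sunday

2096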